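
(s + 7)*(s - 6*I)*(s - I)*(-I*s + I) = -I*s^4 - 7*s^3 - 6*I*s^3 - 42*s^2 + 13*I*s^2 + 49*s + 36*I*s - 42*I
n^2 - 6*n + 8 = (n - 4)*(n - 2)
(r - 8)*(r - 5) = r^2 - 13*r + 40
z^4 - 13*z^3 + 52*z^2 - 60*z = z*(z - 6)*(z - 5)*(z - 2)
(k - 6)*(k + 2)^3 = k^4 - 24*k^2 - 64*k - 48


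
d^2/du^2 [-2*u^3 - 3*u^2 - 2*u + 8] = -12*u - 6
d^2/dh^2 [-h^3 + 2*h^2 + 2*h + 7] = 4 - 6*h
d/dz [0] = 0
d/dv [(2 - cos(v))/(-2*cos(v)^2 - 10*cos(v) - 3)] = (-8*cos(v) + cos(2*v) - 22)*sin(v)/(10*cos(v) + cos(2*v) + 4)^2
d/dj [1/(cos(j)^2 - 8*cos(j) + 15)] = 2*(cos(j) - 4)*sin(j)/(cos(j)^2 - 8*cos(j) + 15)^2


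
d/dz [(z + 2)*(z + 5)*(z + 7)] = 3*z^2 + 28*z + 59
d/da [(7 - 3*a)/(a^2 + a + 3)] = (-3*a^2 - 3*a + (2*a + 1)*(3*a - 7) - 9)/(a^2 + a + 3)^2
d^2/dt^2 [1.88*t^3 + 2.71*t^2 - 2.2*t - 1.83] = 11.28*t + 5.42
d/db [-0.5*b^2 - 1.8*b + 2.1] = -1.0*b - 1.8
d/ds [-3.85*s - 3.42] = -3.85000000000000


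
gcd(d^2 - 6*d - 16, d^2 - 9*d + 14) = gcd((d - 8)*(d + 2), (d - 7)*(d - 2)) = 1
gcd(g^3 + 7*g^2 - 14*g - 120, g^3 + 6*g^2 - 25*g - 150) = g^2 + 11*g + 30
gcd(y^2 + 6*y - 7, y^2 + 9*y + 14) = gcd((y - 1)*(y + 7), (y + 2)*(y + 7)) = y + 7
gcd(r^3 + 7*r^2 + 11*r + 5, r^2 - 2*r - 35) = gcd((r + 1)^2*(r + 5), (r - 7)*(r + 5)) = r + 5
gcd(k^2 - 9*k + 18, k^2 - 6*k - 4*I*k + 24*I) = k - 6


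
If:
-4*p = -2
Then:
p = 1/2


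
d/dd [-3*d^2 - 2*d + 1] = -6*d - 2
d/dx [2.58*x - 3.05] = 2.58000000000000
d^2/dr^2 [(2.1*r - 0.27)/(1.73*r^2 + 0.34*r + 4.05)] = ((2.1*r - 0.27)*(3.46*r + 0.34)*(6.92*r + 0.68) - (21.798*r + 0.4938)*(1.73*r^2 + 0.34*r + 4.05))/(1.73*r^2 + 0.34*r + 4.05)^3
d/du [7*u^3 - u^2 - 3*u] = 21*u^2 - 2*u - 3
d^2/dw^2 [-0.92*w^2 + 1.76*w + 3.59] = -1.84000000000000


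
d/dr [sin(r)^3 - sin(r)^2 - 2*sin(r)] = (3*sin(r)^2 - 2*sin(r) - 2)*cos(r)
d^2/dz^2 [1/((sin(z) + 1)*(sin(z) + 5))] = (sin(z) + sin(3*z) + 7*cos(2*z) + 55)/((sin(z) + 1)^2*(sin(z) + 5)^3)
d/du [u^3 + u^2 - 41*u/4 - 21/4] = 3*u^2 + 2*u - 41/4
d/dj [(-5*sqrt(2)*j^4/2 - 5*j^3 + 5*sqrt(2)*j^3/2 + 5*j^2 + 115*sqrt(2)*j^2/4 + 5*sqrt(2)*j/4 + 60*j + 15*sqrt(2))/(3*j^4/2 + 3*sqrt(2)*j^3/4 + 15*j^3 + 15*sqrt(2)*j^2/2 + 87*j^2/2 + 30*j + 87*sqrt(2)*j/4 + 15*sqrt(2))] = 5*(-22*sqrt(2)*j^6 + 2*j^6 - 162*sqrt(2)*j^5 - 48*j^5 - 477*j^4 - 317*sqrt(2)*j^4 - 1166*j^3 - 152*sqrt(2)*j^3 - 571*j^2 - 231*sqrt(2)*j^2 - 616*sqrt(2)*j + 680*j - 328 + 240*sqrt(2))/(3*(2*j^8 + 2*sqrt(2)*j^7 + 40*j^7 + 40*sqrt(2)*j^6 + 317*j^6 + 316*sqrt(2)*j^5 + 1260*j^5 + 1240*sqrt(2)*j^4 + 2640*j^4 + 2940*j^3 + 2482*sqrt(2)*j^3 + 2041*j^2 + 2320*sqrt(2)*j^2 + 800*sqrt(2)*j + 1160*j + 400))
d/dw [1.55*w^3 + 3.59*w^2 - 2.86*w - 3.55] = 4.65*w^2 + 7.18*w - 2.86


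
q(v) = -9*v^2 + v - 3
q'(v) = 1 - 18*v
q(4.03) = -145.14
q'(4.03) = -71.54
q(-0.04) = -3.05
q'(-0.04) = 1.72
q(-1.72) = -31.35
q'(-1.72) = 31.96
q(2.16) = -42.83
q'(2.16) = -37.88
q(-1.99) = -40.63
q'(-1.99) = 36.82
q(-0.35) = -4.45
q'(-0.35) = 7.30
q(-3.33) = -106.13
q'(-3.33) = 60.94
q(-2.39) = -56.80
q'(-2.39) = 44.02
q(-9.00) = -741.00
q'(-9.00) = 163.00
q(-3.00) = -87.00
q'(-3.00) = 55.00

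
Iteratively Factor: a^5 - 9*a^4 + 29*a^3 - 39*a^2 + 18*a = (a - 1)*(a^4 - 8*a^3 + 21*a^2 - 18*a) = (a - 2)*(a - 1)*(a^3 - 6*a^2 + 9*a) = (a - 3)*(a - 2)*(a - 1)*(a^2 - 3*a) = a*(a - 3)*(a - 2)*(a - 1)*(a - 3)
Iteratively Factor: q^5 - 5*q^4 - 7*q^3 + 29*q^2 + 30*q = (q - 3)*(q^4 - 2*q^3 - 13*q^2 - 10*q) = q*(q - 3)*(q^3 - 2*q^2 - 13*q - 10) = q*(q - 3)*(q + 2)*(q^2 - 4*q - 5) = q*(q - 5)*(q - 3)*(q + 2)*(q + 1)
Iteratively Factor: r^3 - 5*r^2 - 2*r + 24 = (r - 3)*(r^2 - 2*r - 8) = (r - 3)*(r + 2)*(r - 4)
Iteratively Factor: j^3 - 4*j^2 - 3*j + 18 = (j - 3)*(j^2 - j - 6) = (j - 3)^2*(j + 2)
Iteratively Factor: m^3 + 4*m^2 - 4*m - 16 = (m + 2)*(m^2 + 2*m - 8) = (m - 2)*(m + 2)*(m + 4)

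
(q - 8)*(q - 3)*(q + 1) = q^3 - 10*q^2 + 13*q + 24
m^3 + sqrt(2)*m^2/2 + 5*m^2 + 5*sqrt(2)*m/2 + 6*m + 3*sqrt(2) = (m + 2)*(m + 3)*(m + sqrt(2)/2)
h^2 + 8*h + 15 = (h + 3)*(h + 5)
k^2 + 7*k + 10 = (k + 2)*(k + 5)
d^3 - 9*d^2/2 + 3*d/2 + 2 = (d - 4)*(d - 1)*(d + 1/2)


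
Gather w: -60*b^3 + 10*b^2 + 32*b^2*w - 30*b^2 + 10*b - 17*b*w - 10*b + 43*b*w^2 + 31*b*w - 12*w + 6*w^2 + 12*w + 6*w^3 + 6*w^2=-60*b^3 - 20*b^2 + 6*w^3 + w^2*(43*b + 12) + w*(32*b^2 + 14*b)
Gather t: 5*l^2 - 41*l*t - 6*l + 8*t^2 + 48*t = 5*l^2 - 6*l + 8*t^2 + t*(48 - 41*l)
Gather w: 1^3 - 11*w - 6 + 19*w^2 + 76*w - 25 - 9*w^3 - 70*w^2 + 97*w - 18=-9*w^3 - 51*w^2 + 162*w - 48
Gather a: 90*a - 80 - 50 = 90*a - 130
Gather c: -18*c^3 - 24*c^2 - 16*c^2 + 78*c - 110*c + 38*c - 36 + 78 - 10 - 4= -18*c^3 - 40*c^2 + 6*c + 28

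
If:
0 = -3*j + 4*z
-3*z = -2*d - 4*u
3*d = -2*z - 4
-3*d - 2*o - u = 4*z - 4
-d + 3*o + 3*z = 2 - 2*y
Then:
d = -2*z/3 - 4/3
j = 4*z/3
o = 11/3 - 37*z/24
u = 13*z/12 + 2/3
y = 23*z/48 - 31/6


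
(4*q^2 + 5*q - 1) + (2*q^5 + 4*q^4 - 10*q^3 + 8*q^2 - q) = 2*q^5 + 4*q^4 - 10*q^3 + 12*q^2 + 4*q - 1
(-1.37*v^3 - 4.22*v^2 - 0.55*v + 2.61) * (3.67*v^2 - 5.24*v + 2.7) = -5.0279*v^5 - 8.3086*v^4 + 16.3953*v^3 + 1.0667*v^2 - 15.1614*v + 7.047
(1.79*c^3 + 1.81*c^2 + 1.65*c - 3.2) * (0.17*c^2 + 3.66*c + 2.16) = 0.3043*c^5 + 6.8591*c^4 + 10.7715*c^3 + 9.4046*c^2 - 8.148*c - 6.912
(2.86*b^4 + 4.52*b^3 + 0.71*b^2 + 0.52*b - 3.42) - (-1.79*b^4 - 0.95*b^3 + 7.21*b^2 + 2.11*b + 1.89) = 4.65*b^4 + 5.47*b^3 - 6.5*b^2 - 1.59*b - 5.31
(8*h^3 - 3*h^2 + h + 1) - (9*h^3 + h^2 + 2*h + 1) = -h^3 - 4*h^2 - h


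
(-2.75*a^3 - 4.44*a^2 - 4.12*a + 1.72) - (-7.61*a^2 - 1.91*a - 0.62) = -2.75*a^3 + 3.17*a^2 - 2.21*a + 2.34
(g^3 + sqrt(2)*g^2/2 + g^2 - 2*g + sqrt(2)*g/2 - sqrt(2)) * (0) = 0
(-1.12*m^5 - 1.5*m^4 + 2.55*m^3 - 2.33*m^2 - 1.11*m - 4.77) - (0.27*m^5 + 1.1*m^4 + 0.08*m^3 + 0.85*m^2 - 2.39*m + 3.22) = -1.39*m^5 - 2.6*m^4 + 2.47*m^3 - 3.18*m^2 + 1.28*m - 7.99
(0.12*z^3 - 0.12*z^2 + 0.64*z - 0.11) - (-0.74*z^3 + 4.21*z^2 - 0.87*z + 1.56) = 0.86*z^3 - 4.33*z^2 + 1.51*z - 1.67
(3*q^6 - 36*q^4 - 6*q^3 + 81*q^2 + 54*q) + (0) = 3*q^6 - 36*q^4 - 6*q^3 + 81*q^2 + 54*q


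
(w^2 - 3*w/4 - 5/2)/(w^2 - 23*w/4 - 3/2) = (-4*w^2 + 3*w + 10)/(-4*w^2 + 23*w + 6)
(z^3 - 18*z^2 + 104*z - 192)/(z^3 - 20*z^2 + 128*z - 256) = (z - 6)/(z - 8)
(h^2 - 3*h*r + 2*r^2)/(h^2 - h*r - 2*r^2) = (h - r)/(h + r)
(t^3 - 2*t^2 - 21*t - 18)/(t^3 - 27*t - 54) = (t + 1)/(t + 3)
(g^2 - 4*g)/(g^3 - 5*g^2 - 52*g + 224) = g/(g^2 - g - 56)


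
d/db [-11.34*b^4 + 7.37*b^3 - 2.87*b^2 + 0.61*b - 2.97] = -45.36*b^3 + 22.11*b^2 - 5.74*b + 0.61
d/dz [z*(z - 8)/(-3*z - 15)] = (-z^2 - 10*z + 40)/(3*(z^2 + 10*z + 25))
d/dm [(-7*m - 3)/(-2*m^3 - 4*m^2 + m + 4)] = (14*m^3 + 28*m^2 - 7*m - (7*m + 3)*(6*m^2 + 8*m - 1) - 28)/(2*m^3 + 4*m^2 - m - 4)^2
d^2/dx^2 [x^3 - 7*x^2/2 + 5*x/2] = 6*x - 7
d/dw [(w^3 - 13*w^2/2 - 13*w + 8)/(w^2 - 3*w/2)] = (4*w^4 - 12*w^3 + 91*w^2 - 64*w + 48)/(w^2*(4*w^2 - 12*w + 9))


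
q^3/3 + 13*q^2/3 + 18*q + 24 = (q/3 + 1)*(q + 4)*(q + 6)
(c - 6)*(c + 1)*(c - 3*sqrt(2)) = c^3 - 5*c^2 - 3*sqrt(2)*c^2 - 6*c + 15*sqrt(2)*c + 18*sqrt(2)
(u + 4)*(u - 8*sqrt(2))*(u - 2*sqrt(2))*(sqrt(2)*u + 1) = sqrt(2)*u^4 - 19*u^3 + 4*sqrt(2)*u^3 - 76*u^2 + 22*sqrt(2)*u^2 + 32*u + 88*sqrt(2)*u + 128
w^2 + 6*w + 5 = (w + 1)*(w + 5)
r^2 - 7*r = r*(r - 7)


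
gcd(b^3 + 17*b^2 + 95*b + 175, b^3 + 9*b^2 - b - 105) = b^2 + 12*b + 35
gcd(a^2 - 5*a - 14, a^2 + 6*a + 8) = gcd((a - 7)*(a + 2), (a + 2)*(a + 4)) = a + 2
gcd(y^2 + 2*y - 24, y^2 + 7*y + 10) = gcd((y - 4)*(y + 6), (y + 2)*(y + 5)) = 1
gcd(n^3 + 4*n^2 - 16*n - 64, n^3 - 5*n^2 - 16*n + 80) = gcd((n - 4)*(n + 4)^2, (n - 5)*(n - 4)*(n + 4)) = n^2 - 16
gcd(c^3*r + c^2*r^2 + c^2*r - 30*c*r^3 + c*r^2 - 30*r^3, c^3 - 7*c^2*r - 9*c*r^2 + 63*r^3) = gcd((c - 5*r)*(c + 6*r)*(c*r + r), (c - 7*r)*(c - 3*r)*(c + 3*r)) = 1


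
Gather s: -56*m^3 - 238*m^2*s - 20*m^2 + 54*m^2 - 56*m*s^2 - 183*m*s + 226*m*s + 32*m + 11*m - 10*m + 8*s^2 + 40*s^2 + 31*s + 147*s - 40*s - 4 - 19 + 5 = -56*m^3 + 34*m^2 + 33*m + s^2*(48 - 56*m) + s*(-238*m^2 + 43*m + 138) - 18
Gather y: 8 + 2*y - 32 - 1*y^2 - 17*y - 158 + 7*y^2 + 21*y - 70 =6*y^2 + 6*y - 252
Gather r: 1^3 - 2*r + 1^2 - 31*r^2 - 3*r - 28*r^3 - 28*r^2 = -28*r^3 - 59*r^2 - 5*r + 2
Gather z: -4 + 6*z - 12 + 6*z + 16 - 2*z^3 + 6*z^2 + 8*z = -2*z^3 + 6*z^2 + 20*z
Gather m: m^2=m^2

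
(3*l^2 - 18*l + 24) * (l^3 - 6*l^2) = 3*l^5 - 36*l^4 + 132*l^3 - 144*l^2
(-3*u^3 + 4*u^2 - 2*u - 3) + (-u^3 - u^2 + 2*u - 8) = -4*u^3 + 3*u^2 - 11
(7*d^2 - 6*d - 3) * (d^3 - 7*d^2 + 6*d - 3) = 7*d^5 - 55*d^4 + 81*d^3 - 36*d^2 + 9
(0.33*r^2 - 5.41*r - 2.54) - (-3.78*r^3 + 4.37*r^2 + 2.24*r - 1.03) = 3.78*r^3 - 4.04*r^2 - 7.65*r - 1.51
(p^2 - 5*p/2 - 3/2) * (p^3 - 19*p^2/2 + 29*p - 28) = p^5 - 12*p^4 + 205*p^3/4 - 345*p^2/4 + 53*p/2 + 42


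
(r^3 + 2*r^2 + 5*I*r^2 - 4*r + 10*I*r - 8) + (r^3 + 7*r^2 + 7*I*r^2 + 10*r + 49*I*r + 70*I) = 2*r^3 + 9*r^2 + 12*I*r^2 + 6*r + 59*I*r - 8 + 70*I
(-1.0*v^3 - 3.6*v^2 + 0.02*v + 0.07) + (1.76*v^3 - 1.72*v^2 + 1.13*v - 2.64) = 0.76*v^3 - 5.32*v^2 + 1.15*v - 2.57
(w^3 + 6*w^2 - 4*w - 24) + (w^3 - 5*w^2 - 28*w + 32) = 2*w^3 + w^2 - 32*w + 8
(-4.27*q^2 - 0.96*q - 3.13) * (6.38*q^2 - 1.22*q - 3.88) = -27.2426*q^4 - 0.9154*q^3 - 2.2306*q^2 + 7.5434*q + 12.1444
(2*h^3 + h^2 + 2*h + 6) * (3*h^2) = 6*h^5 + 3*h^4 + 6*h^3 + 18*h^2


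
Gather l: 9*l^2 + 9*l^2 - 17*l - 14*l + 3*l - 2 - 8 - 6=18*l^2 - 28*l - 16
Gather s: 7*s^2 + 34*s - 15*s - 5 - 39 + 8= 7*s^2 + 19*s - 36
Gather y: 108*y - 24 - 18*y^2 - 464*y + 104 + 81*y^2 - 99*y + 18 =63*y^2 - 455*y + 98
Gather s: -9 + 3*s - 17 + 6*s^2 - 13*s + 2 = 6*s^2 - 10*s - 24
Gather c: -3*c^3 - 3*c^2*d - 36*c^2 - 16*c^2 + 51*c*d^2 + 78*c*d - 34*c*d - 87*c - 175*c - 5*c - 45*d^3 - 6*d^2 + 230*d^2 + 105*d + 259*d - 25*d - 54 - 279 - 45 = -3*c^3 + c^2*(-3*d - 52) + c*(51*d^2 + 44*d - 267) - 45*d^3 + 224*d^2 + 339*d - 378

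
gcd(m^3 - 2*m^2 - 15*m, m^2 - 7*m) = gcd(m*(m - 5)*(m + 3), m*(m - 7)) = m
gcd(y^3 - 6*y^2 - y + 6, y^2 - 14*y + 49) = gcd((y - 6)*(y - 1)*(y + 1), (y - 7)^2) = 1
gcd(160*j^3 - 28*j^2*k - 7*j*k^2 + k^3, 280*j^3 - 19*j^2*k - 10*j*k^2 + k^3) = 40*j^2 + 3*j*k - k^2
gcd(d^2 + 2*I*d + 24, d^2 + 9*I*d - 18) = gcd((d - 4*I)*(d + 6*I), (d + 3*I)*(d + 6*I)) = d + 6*I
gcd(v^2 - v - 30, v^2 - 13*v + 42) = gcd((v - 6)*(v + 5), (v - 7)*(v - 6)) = v - 6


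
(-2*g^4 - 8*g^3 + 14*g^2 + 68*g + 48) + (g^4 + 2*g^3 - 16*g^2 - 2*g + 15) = -g^4 - 6*g^3 - 2*g^2 + 66*g + 63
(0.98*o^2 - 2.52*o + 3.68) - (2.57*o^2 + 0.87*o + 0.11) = -1.59*o^2 - 3.39*o + 3.57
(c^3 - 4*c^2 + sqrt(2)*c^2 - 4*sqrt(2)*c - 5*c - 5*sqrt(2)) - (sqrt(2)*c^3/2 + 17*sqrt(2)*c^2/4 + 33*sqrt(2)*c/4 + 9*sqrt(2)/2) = -sqrt(2)*c^3/2 + c^3 - 13*sqrt(2)*c^2/4 - 4*c^2 - 49*sqrt(2)*c/4 - 5*c - 19*sqrt(2)/2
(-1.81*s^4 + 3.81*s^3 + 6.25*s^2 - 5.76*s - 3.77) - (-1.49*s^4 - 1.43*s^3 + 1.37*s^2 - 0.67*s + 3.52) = -0.32*s^4 + 5.24*s^3 + 4.88*s^2 - 5.09*s - 7.29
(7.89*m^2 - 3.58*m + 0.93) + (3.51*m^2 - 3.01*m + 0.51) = 11.4*m^2 - 6.59*m + 1.44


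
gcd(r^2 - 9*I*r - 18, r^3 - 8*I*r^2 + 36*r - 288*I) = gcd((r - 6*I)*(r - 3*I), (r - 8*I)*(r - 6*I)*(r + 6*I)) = r - 6*I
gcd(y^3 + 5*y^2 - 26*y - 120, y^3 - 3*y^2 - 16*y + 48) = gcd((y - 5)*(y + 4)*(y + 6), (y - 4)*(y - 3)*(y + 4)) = y + 4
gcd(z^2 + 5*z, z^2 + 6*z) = z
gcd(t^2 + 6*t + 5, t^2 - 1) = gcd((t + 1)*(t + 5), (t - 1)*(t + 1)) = t + 1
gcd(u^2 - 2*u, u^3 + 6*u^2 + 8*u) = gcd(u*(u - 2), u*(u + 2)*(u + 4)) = u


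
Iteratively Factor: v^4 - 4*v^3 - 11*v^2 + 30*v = (v - 2)*(v^3 - 2*v^2 - 15*v) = (v - 2)*(v + 3)*(v^2 - 5*v) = (v - 5)*(v - 2)*(v + 3)*(v)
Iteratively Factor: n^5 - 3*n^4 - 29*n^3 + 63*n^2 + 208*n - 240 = (n + 3)*(n^4 - 6*n^3 - 11*n^2 + 96*n - 80) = (n - 5)*(n + 3)*(n^3 - n^2 - 16*n + 16) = (n - 5)*(n - 1)*(n + 3)*(n^2 - 16) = (n - 5)*(n - 1)*(n + 3)*(n + 4)*(n - 4)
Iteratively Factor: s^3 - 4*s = (s + 2)*(s^2 - 2*s) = (s - 2)*(s + 2)*(s)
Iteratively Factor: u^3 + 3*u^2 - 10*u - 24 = (u + 4)*(u^2 - u - 6) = (u - 3)*(u + 4)*(u + 2)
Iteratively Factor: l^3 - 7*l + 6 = (l + 3)*(l^2 - 3*l + 2) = (l - 2)*(l + 3)*(l - 1)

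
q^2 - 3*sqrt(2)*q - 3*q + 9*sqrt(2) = (q - 3)*(q - 3*sqrt(2))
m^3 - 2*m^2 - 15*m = m*(m - 5)*(m + 3)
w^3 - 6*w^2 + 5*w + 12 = (w - 4)*(w - 3)*(w + 1)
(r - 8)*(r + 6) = r^2 - 2*r - 48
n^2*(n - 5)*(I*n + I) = I*n^4 - 4*I*n^3 - 5*I*n^2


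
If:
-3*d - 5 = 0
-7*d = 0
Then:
No Solution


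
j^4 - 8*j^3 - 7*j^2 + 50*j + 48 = (j - 8)*(j - 3)*(j + 1)*(j + 2)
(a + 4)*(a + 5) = a^2 + 9*a + 20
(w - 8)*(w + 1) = w^2 - 7*w - 8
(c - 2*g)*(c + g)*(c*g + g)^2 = c^4*g^2 - c^3*g^3 + 2*c^3*g^2 - 2*c^2*g^4 - 2*c^2*g^3 + c^2*g^2 - 4*c*g^4 - c*g^3 - 2*g^4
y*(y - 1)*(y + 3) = y^3 + 2*y^2 - 3*y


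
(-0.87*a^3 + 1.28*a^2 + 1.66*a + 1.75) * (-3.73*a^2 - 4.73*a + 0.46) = 3.2451*a^5 - 0.6593*a^4 - 12.6464*a^3 - 13.7905*a^2 - 7.5139*a + 0.805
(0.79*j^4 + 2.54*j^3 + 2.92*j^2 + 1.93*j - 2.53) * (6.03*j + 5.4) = 4.7637*j^5 + 19.5822*j^4 + 31.3236*j^3 + 27.4059*j^2 - 4.8339*j - 13.662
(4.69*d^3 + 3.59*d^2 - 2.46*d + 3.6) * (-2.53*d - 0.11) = -11.8657*d^4 - 9.5986*d^3 + 5.8289*d^2 - 8.8374*d - 0.396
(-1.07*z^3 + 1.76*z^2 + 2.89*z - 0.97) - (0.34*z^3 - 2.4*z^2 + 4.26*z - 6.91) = -1.41*z^3 + 4.16*z^2 - 1.37*z + 5.94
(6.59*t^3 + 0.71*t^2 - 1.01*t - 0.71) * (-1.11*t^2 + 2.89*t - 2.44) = -7.3149*t^5 + 18.257*t^4 - 12.9066*t^3 - 3.8632*t^2 + 0.4125*t + 1.7324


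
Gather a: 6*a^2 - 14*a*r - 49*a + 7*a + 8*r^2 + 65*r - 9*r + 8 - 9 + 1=6*a^2 + a*(-14*r - 42) + 8*r^2 + 56*r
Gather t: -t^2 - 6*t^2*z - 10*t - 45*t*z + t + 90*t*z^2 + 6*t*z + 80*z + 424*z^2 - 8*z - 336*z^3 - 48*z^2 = t^2*(-6*z - 1) + t*(90*z^2 - 39*z - 9) - 336*z^3 + 376*z^2 + 72*z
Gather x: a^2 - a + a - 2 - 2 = a^2 - 4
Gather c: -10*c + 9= 9 - 10*c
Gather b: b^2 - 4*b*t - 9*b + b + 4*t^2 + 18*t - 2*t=b^2 + b*(-4*t - 8) + 4*t^2 + 16*t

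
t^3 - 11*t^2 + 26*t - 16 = (t - 8)*(t - 2)*(t - 1)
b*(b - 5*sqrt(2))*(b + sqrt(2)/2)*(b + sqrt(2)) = b^4 - 7*sqrt(2)*b^3/2 - 14*b^2 - 5*sqrt(2)*b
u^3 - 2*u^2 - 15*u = u*(u - 5)*(u + 3)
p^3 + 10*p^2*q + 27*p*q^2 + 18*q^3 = (p + q)*(p + 3*q)*(p + 6*q)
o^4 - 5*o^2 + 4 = (o - 2)*(o - 1)*(o + 1)*(o + 2)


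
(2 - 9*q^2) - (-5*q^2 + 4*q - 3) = -4*q^2 - 4*q + 5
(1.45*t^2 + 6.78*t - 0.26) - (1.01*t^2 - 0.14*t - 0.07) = 0.44*t^2 + 6.92*t - 0.19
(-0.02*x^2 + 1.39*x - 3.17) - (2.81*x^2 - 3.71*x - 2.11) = -2.83*x^2 + 5.1*x - 1.06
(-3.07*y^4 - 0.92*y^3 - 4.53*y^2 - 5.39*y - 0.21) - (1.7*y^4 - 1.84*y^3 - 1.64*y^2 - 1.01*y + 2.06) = -4.77*y^4 + 0.92*y^3 - 2.89*y^2 - 4.38*y - 2.27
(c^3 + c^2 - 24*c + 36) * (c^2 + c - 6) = c^5 + 2*c^4 - 29*c^3 + 6*c^2 + 180*c - 216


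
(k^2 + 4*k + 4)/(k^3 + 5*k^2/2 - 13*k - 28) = 2*(k + 2)/(2*k^2 + k - 28)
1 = 1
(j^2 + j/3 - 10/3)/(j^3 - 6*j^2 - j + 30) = (j - 5/3)/(j^2 - 8*j + 15)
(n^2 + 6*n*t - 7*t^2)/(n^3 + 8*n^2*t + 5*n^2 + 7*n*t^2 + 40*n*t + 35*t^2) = (n - t)/(n^2 + n*t + 5*n + 5*t)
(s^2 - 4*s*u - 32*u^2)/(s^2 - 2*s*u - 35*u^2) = (-s^2 + 4*s*u + 32*u^2)/(-s^2 + 2*s*u + 35*u^2)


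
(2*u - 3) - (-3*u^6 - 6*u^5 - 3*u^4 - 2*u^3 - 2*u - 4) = 3*u^6 + 6*u^5 + 3*u^4 + 2*u^3 + 4*u + 1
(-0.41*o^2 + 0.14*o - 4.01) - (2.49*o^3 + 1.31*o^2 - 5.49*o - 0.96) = -2.49*o^3 - 1.72*o^2 + 5.63*o - 3.05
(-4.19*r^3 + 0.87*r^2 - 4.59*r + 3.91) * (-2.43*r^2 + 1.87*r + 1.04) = 10.1817*r^5 - 9.9494*r^4 + 8.423*r^3 - 17.1798*r^2 + 2.5381*r + 4.0664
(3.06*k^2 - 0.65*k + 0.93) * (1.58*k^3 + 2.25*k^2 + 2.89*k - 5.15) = 4.8348*k^5 + 5.858*k^4 + 8.8503*k^3 - 15.545*k^2 + 6.0352*k - 4.7895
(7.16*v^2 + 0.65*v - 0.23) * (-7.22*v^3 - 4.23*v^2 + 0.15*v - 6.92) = -51.6952*v^5 - 34.9798*v^4 - 0.0148999999999999*v^3 - 48.4768*v^2 - 4.5325*v + 1.5916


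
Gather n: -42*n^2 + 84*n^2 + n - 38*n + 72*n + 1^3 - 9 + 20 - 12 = 42*n^2 + 35*n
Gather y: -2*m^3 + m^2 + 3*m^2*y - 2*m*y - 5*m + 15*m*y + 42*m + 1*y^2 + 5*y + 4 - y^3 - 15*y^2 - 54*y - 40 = -2*m^3 + m^2 + 37*m - y^3 - 14*y^2 + y*(3*m^2 + 13*m - 49) - 36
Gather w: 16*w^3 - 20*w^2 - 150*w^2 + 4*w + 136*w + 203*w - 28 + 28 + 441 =16*w^3 - 170*w^2 + 343*w + 441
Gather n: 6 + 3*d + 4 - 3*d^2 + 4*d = -3*d^2 + 7*d + 10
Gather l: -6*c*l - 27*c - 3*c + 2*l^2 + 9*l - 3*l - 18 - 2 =-30*c + 2*l^2 + l*(6 - 6*c) - 20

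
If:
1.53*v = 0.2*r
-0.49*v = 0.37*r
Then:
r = 0.00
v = 0.00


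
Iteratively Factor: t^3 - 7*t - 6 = (t + 2)*(t^2 - 2*t - 3) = (t - 3)*(t + 2)*(t + 1)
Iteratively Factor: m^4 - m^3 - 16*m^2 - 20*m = (m)*(m^3 - m^2 - 16*m - 20) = m*(m - 5)*(m^2 + 4*m + 4) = m*(m - 5)*(m + 2)*(m + 2)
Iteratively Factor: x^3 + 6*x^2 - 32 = (x + 4)*(x^2 + 2*x - 8) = (x + 4)^2*(x - 2)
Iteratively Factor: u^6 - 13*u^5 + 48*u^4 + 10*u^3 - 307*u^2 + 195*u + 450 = (u - 3)*(u^5 - 10*u^4 + 18*u^3 + 64*u^2 - 115*u - 150) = (u - 5)*(u - 3)*(u^4 - 5*u^3 - 7*u^2 + 29*u + 30) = (u - 5)*(u - 3)*(u + 1)*(u^3 - 6*u^2 - u + 30) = (u - 5)*(u - 3)^2*(u + 1)*(u^2 - 3*u - 10) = (u - 5)^2*(u - 3)^2*(u + 1)*(u + 2)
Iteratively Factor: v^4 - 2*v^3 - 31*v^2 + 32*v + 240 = (v - 5)*(v^3 + 3*v^2 - 16*v - 48) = (v - 5)*(v - 4)*(v^2 + 7*v + 12) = (v - 5)*(v - 4)*(v + 3)*(v + 4)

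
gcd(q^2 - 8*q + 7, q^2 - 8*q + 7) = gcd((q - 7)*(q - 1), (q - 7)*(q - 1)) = q^2 - 8*q + 7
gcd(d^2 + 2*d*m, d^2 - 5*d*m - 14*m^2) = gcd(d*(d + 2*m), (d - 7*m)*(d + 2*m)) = d + 2*m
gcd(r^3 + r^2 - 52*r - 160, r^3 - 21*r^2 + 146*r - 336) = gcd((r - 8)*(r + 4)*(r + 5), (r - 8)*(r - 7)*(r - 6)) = r - 8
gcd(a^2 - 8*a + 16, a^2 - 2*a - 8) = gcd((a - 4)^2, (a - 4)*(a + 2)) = a - 4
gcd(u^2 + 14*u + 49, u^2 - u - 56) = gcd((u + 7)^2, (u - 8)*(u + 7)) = u + 7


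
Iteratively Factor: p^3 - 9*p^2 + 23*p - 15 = (p - 1)*(p^2 - 8*p + 15) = (p - 5)*(p - 1)*(p - 3)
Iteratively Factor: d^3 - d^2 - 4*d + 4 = (d + 2)*(d^2 - 3*d + 2) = (d - 2)*(d + 2)*(d - 1)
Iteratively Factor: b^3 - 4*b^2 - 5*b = (b + 1)*(b^2 - 5*b) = (b - 5)*(b + 1)*(b)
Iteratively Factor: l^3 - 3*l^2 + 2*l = (l)*(l^2 - 3*l + 2) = l*(l - 1)*(l - 2)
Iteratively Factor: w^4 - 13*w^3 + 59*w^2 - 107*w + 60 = (w - 4)*(w^3 - 9*w^2 + 23*w - 15) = (w - 5)*(w - 4)*(w^2 - 4*w + 3) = (w - 5)*(w - 4)*(w - 1)*(w - 3)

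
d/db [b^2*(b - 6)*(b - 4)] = 2*b*(2*b^2 - 15*b + 24)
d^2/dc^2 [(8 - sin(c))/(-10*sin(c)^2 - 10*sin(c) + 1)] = (-100*sin(c)^5 + 3300*sin(c)^4 + 2540*sin(c)^3 - 3690*sin(c)^2 - 4661*sin(c) - 1740)/(10*sin(c)^2 + 10*sin(c) - 1)^3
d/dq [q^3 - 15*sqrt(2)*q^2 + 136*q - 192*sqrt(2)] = 3*q^2 - 30*sqrt(2)*q + 136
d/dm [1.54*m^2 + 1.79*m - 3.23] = 3.08*m + 1.79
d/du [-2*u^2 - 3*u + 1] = -4*u - 3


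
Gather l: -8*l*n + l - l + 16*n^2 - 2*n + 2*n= -8*l*n + 16*n^2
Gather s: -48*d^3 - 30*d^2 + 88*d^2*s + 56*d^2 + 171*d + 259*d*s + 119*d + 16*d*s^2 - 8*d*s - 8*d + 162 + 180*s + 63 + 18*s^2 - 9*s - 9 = -48*d^3 + 26*d^2 + 282*d + s^2*(16*d + 18) + s*(88*d^2 + 251*d + 171) + 216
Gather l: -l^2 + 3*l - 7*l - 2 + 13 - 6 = -l^2 - 4*l + 5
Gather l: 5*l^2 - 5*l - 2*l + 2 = 5*l^2 - 7*l + 2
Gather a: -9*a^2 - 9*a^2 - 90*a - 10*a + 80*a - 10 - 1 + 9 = -18*a^2 - 20*a - 2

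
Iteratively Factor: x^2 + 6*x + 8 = (x + 4)*(x + 2)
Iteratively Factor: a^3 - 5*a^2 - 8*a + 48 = (a - 4)*(a^2 - a - 12) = (a - 4)^2*(a + 3)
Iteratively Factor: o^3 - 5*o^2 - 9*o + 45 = (o + 3)*(o^2 - 8*o + 15) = (o - 3)*(o + 3)*(o - 5)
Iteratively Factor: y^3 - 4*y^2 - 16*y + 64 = (y - 4)*(y^2 - 16) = (y - 4)^2*(y + 4)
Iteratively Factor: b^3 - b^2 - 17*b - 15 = (b - 5)*(b^2 + 4*b + 3) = (b - 5)*(b + 3)*(b + 1)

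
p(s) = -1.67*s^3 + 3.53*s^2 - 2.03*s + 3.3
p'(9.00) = -344.30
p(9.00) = -946.47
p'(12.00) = -638.75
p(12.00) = -2398.50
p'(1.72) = -4.71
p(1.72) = 1.75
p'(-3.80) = -101.20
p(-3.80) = 153.62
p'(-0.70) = -9.43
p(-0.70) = 7.02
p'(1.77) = -5.23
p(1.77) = 1.51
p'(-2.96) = -66.82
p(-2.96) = 83.55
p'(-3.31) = -80.29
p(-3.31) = 109.26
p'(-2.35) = -46.29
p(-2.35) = 49.24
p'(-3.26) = -78.29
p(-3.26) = 105.29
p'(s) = -5.01*s^2 + 7.06*s - 2.03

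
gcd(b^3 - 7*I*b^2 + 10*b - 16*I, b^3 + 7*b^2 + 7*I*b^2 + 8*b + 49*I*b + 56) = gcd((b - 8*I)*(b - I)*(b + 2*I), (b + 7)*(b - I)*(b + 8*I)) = b - I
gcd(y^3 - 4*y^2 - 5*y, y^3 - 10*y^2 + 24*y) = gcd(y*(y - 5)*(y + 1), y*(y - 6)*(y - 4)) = y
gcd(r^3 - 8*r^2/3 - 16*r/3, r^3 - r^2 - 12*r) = r^2 - 4*r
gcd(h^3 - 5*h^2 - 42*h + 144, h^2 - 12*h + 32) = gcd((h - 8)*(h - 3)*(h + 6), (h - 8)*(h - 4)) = h - 8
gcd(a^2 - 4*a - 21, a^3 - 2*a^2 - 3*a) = 1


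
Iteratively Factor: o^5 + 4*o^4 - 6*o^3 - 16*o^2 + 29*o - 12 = (o + 3)*(o^4 + o^3 - 9*o^2 + 11*o - 4) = (o - 1)*(o + 3)*(o^3 + 2*o^2 - 7*o + 4) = (o - 1)^2*(o + 3)*(o^2 + 3*o - 4) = (o - 1)^3*(o + 3)*(o + 4)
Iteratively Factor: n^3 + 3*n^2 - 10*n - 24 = (n - 3)*(n^2 + 6*n + 8) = (n - 3)*(n + 4)*(n + 2)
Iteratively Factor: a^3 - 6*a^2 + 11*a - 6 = (a - 3)*(a^2 - 3*a + 2) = (a - 3)*(a - 1)*(a - 2)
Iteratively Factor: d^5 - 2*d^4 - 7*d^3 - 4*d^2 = (d)*(d^4 - 2*d^3 - 7*d^2 - 4*d) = d*(d + 1)*(d^3 - 3*d^2 - 4*d) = d*(d - 4)*(d + 1)*(d^2 + d) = d^2*(d - 4)*(d + 1)*(d + 1)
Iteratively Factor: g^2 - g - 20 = (g + 4)*(g - 5)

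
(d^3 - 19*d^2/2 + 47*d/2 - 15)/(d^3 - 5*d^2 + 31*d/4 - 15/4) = 2*(d - 6)/(2*d - 3)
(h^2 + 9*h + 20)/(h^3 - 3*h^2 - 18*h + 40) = (h + 5)/(h^2 - 7*h + 10)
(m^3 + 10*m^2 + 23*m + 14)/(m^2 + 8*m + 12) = (m^2 + 8*m + 7)/(m + 6)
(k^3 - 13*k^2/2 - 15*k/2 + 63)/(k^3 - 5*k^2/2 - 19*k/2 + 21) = (k - 6)/(k - 2)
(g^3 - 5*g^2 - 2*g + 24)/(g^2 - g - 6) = g - 4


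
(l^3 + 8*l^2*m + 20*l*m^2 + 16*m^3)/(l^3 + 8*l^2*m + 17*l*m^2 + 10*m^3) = (l^2 + 6*l*m + 8*m^2)/(l^2 + 6*l*m + 5*m^2)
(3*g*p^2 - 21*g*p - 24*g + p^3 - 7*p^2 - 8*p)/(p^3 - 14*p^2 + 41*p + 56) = (3*g + p)/(p - 7)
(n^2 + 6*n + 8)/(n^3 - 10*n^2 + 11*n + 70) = (n + 4)/(n^2 - 12*n + 35)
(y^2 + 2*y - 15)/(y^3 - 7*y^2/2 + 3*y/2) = 2*(y + 5)/(y*(2*y - 1))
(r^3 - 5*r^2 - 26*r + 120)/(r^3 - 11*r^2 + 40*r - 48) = (r^2 - r - 30)/(r^2 - 7*r + 12)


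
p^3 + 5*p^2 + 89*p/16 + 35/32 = (p + 1/4)*(p + 5/4)*(p + 7/2)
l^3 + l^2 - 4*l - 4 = (l - 2)*(l + 1)*(l + 2)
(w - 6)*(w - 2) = w^2 - 8*w + 12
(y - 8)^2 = y^2 - 16*y + 64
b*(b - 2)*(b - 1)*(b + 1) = b^4 - 2*b^3 - b^2 + 2*b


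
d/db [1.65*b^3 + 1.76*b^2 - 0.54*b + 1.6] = 4.95*b^2 + 3.52*b - 0.54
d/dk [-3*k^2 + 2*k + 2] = 2 - 6*k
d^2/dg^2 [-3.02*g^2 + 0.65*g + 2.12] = -6.04000000000000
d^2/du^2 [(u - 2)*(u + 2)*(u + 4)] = 6*u + 8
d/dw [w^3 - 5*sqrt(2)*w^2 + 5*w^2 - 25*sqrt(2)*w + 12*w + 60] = 3*w^2 - 10*sqrt(2)*w + 10*w - 25*sqrt(2) + 12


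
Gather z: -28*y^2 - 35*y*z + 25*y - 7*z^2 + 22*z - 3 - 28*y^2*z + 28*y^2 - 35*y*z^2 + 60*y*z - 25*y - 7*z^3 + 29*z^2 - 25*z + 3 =-7*z^3 + z^2*(22 - 35*y) + z*(-28*y^2 + 25*y - 3)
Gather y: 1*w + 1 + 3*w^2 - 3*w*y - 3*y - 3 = 3*w^2 + w + y*(-3*w - 3) - 2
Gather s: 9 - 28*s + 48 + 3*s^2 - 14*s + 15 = 3*s^2 - 42*s + 72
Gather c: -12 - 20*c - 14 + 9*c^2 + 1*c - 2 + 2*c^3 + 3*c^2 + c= 2*c^3 + 12*c^2 - 18*c - 28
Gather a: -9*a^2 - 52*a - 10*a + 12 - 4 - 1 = -9*a^2 - 62*a + 7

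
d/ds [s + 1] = 1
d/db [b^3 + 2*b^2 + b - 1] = 3*b^2 + 4*b + 1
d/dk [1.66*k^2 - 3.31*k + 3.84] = 3.32*k - 3.31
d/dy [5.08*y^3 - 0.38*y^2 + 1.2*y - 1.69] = 15.24*y^2 - 0.76*y + 1.2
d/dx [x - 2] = 1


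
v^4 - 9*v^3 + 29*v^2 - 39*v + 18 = (v - 3)^2*(v - 2)*(v - 1)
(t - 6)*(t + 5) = t^2 - t - 30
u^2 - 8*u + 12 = (u - 6)*(u - 2)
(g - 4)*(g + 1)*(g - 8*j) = g^3 - 8*g^2*j - 3*g^2 + 24*g*j - 4*g + 32*j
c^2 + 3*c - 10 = (c - 2)*(c + 5)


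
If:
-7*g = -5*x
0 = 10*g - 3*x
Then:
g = 0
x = 0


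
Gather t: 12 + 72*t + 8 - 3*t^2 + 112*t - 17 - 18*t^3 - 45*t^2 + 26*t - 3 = -18*t^3 - 48*t^2 + 210*t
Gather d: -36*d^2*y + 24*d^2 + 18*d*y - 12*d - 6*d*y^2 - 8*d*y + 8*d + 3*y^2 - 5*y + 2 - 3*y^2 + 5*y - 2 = d^2*(24 - 36*y) + d*(-6*y^2 + 10*y - 4)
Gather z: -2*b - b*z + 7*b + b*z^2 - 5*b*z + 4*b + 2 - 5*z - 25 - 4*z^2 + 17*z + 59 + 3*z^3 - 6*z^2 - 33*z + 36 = 9*b + 3*z^3 + z^2*(b - 10) + z*(-6*b - 21) + 72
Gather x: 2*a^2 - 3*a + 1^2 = 2*a^2 - 3*a + 1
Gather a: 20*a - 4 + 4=20*a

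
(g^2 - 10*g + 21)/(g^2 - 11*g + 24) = (g - 7)/(g - 8)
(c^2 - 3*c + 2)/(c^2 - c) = (c - 2)/c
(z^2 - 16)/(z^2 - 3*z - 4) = (z + 4)/(z + 1)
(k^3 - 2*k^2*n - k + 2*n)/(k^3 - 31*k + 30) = (k^2 - 2*k*n + k - 2*n)/(k^2 + k - 30)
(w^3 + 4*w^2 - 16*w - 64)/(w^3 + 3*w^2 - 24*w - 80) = (w - 4)/(w - 5)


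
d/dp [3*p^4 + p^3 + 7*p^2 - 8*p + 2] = 12*p^3 + 3*p^2 + 14*p - 8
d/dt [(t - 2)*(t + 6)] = 2*t + 4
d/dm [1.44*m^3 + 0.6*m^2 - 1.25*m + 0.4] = 4.32*m^2 + 1.2*m - 1.25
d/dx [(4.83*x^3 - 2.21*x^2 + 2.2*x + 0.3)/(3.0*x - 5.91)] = (28.98*x^3 - 92.2659*x^2 + 26.1222*x - 13.902)/(9.0*x^2 - 35.46*x + 34.9281)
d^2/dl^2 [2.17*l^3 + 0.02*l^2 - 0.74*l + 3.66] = 13.02*l + 0.04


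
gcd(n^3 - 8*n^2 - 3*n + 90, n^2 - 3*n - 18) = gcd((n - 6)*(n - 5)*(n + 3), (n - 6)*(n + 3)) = n^2 - 3*n - 18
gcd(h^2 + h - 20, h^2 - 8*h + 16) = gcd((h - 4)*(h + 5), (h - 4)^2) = h - 4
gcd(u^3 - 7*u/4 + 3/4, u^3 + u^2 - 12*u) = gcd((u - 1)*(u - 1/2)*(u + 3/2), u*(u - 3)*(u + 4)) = 1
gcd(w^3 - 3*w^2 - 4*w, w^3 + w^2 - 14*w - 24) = w - 4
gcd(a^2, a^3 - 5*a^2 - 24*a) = a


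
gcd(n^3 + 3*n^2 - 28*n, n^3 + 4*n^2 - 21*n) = n^2 + 7*n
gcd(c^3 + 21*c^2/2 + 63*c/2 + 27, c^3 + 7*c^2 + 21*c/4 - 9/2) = c^2 + 15*c/2 + 9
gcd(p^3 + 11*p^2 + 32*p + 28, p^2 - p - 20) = 1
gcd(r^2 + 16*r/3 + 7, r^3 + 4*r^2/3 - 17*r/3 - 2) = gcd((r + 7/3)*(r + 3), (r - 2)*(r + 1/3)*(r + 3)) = r + 3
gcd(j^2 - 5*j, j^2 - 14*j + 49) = 1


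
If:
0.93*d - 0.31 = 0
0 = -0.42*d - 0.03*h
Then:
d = 0.33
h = -4.67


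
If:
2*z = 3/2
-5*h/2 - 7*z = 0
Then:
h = -21/10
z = 3/4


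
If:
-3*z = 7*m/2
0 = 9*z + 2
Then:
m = 4/21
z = -2/9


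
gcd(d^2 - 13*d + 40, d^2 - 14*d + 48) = d - 8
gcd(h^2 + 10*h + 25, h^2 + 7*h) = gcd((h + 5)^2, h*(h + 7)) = 1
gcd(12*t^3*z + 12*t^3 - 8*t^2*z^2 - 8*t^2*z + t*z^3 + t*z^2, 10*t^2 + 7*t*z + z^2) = 1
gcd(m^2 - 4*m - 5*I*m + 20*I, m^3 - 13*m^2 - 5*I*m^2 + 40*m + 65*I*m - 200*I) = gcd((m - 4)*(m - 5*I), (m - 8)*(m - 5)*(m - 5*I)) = m - 5*I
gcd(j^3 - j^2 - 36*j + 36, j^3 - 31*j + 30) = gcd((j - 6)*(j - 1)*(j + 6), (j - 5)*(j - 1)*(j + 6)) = j^2 + 5*j - 6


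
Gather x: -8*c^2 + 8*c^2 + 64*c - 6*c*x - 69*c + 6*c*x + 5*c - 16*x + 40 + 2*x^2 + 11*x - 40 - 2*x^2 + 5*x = 0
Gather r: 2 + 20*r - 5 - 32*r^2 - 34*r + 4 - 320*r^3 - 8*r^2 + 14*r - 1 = -320*r^3 - 40*r^2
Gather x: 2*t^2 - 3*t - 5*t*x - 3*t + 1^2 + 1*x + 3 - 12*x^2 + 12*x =2*t^2 - 6*t - 12*x^2 + x*(13 - 5*t) + 4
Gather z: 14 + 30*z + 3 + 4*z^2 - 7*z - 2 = 4*z^2 + 23*z + 15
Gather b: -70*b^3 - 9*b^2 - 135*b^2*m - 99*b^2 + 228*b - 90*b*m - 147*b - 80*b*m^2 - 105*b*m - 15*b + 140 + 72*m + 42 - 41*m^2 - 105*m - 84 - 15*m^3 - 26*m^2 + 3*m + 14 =-70*b^3 + b^2*(-135*m - 108) + b*(-80*m^2 - 195*m + 66) - 15*m^3 - 67*m^2 - 30*m + 112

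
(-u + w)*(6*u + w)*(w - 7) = -6*u^2*w + 42*u^2 + 5*u*w^2 - 35*u*w + w^3 - 7*w^2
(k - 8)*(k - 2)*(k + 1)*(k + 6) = k^4 - 3*k^3 - 48*k^2 + 52*k + 96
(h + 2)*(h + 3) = h^2 + 5*h + 6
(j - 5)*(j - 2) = j^2 - 7*j + 10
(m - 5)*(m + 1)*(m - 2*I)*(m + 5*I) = m^4 - 4*m^3 + 3*I*m^3 + 5*m^2 - 12*I*m^2 - 40*m - 15*I*m - 50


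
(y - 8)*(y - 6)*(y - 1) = y^3 - 15*y^2 + 62*y - 48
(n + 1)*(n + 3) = n^2 + 4*n + 3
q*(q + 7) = q^2 + 7*q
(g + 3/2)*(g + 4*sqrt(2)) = g^2 + 3*g/2 + 4*sqrt(2)*g + 6*sqrt(2)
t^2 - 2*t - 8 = (t - 4)*(t + 2)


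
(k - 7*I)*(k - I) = k^2 - 8*I*k - 7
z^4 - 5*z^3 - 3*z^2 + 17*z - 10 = (z - 5)*(z - 1)^2*(z + 2)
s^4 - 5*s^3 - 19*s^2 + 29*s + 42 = (s - 7)*(s - 2)*(s + 1)*(s + 3)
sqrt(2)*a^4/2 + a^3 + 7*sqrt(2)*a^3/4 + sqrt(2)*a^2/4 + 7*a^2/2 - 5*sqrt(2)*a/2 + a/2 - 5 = (a - 1)*(a + 2)*(a + 5/2)*(sqrt(2)*a/2 + 1)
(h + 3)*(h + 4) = h^2 + 7*h + 12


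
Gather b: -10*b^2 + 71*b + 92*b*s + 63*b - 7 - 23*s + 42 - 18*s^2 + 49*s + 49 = -10*b^2 + b*(92*s + 134) - 18*s^2 + 26*s + 84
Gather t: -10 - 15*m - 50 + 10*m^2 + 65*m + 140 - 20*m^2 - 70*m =-10*m^2 - 20*m + 80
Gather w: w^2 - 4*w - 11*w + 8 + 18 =w^2 - 15*w + 26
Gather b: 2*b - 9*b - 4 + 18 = 14 - 7*b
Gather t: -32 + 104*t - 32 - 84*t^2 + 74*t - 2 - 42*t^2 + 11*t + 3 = -126*t^2 + 189*t - 63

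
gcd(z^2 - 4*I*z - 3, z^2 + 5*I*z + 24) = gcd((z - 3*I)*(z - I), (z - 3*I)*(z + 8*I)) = z - 3*I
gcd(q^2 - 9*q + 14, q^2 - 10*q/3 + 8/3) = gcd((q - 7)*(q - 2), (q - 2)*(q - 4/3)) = q - 2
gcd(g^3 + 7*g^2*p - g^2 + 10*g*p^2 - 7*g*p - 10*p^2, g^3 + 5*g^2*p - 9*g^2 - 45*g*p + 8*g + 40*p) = g^2 + 5*g*p - g - 5*p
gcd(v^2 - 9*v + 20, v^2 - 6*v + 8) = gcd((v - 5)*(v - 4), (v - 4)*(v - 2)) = v - 4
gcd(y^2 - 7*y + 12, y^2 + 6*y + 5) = 1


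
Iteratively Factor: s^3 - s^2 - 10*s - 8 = (s + 1)*(s^2 - 2*s - 8) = (s + 1)*(s + 2)*(s - 4)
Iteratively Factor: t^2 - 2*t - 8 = (t - 4)*(t + 2)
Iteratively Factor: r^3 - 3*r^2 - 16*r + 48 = (r - 3)*(r^2 - 16) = (r - 4)*(r - 3)*(r + 4)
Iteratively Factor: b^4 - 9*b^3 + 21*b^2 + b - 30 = (b - 3)*(b^3 - 6*b^2 + 3*b + 10) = (b - 3)*(b + 1)*(b^2 - 7*b + 10) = (b - 3)*(b - 2)*(b + 1)*(b - 5)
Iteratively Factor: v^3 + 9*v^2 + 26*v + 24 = (v + 3)*(v^2 + 6*v + 8) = (v + 2)*(v + 3)*(v + 4)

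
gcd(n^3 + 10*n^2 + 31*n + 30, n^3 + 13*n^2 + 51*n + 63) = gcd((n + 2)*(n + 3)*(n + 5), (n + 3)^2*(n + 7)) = n + 3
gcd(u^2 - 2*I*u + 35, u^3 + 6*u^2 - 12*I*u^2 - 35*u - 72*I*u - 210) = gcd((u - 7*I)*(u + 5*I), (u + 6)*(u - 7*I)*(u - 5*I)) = u - 7*I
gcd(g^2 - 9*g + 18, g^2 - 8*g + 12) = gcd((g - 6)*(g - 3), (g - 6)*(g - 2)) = g - 6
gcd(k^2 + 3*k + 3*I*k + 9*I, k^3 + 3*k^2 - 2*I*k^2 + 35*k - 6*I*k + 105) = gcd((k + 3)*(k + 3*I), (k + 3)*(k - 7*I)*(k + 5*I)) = k + 3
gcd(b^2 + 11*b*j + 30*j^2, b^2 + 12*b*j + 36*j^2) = b + 6*j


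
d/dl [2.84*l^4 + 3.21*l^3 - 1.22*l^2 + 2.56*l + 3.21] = 11.36*l^3 + 9.63*l^2 - 2.44*l + 2.56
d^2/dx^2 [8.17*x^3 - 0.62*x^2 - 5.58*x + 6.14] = 49.02*x - 1.24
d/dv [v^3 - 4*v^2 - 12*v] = 3*v^2 - 8*v - 12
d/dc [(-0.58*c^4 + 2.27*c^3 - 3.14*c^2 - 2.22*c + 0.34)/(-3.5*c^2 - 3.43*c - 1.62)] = (4.06*c^5 - 1.9768*c^4 - 11.8138*c^3 - 8.032*c^2 + 12.5536*c + 4.7626)/(12.25*c^4 + 24.01*c^3 + 23.1049*c^2 + 11.1132*c + 2.6244)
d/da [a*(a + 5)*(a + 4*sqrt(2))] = 3*a^2 + 10*a + 8*sqrt(2)*a + 20*sqrt(2)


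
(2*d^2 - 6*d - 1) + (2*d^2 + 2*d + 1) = 4*d^2 - 4*d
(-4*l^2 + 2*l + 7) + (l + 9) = -4*l^2 + 3*l + 16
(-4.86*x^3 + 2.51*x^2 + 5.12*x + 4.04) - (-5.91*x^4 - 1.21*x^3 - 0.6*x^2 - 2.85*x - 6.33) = 5.91*x^4 - 3.65*x^3 + 3.11*x^2 + 7.97*x + 10.37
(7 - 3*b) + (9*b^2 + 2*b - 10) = 9*b^2 - b - 3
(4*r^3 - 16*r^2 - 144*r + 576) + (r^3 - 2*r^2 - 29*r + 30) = 5*r^3 - 18*r^2 - 173*r + 606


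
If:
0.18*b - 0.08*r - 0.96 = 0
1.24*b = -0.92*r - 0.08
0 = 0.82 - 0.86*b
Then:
No Solution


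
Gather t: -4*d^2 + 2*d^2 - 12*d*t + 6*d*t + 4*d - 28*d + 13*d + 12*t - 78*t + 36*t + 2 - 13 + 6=-2*d^2 - 11*d + t*(-6*d - 30) - 5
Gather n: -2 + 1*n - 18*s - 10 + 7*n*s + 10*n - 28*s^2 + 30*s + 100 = n*(7*s + 11) - 28*s^2 + 12*s + 88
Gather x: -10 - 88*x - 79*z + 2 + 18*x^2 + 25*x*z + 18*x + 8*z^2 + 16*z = 18*x^2 + x*(25*z - 70) + 8*z^2 - 63*z - 8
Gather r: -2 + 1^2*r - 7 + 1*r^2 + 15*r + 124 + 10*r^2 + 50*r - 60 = 11*r^2 + 66*r + 55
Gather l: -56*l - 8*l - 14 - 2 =-64*l - 16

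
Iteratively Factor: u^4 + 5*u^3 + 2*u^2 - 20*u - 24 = (u + 3)*(u^3 + 2*u^2 - 4*u - 8) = (u - 2)*(u + 3)*(u^2 + 4*u + 4) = (u - 2)*(u + 2)*(u + 3)*(u + 2)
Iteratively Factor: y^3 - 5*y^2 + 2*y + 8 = (y + 1)*(y^2 - 6*y + 8) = (y - 2)*(y + 1)*(y - 4)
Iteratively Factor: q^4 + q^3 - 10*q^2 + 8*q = (q - 1)*(q^3 + 2*q^2 - 8*q) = (q - 1)*(q + 4)*(q^2 - 2*q) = (q - 2)*(q - 1)*(q + 4)*(q)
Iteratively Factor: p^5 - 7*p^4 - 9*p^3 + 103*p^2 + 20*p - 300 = (p + 2)*(p^4 - 9*p^3 + 9*p^2 + 85*p - 150) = (p - 5)*(p + 2)*(p^3 - 4*p^2 - 11*p + 30) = (p - 5)^2*(p + 2)*(p^2 + p - 6) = (p - 5)^2*(p + 2)*(p + 3)*(p - 2)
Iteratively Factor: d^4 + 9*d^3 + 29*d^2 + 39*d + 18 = (d + 3)*(d^3 + 6*d^2 + 11*d + 6) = (d + 2)*(d + 3)*(d^2 + 4*d + 3) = (d + 1)*(d + 2)*(d + 3)*(d + 3)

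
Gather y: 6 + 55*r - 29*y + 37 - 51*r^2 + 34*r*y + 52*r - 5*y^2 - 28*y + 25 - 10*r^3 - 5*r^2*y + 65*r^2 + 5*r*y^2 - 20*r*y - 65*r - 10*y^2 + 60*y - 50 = -10*r^3 + 14*r^2 + 42*r + y^2*(5*r - 15) + y*(-5*r^2 + 14*r + 3) + 18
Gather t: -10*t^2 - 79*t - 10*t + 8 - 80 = -10*t^2 - 89*t - 72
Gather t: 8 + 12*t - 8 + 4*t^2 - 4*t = 4*t^2 + 8*t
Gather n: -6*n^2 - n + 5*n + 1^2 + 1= -6*n^2 + 4*n + 2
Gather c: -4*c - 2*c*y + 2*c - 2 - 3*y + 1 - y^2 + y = c*(-2*y - 2) - y^2 - 2*y - 1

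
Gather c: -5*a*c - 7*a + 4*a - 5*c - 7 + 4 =-3*a + c*(-5*a - 5) - 3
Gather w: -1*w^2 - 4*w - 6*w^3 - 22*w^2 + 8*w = -6*w^3 - 23*w^2 + 4*w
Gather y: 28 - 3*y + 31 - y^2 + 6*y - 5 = -y^2 + 3*y + 54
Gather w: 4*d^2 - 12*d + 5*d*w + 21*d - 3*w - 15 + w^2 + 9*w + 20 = 4*d^2 + 9*d + w^2 + w*(5*d + 6) + 5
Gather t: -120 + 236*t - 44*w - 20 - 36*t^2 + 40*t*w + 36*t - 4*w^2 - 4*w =-36*t^2 + t*(40*w + 272) - 4*w^2 - 48*w - 140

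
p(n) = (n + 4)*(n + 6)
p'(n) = 2*n + 10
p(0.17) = 25.73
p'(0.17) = 10.34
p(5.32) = 105.50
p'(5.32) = 20.64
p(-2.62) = 4.66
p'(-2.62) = 4.76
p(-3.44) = 1.43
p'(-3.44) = 3.12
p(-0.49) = 19.34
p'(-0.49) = 9.02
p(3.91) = 78.39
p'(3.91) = 17.82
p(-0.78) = 16.81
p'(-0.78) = 8.44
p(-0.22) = 21.85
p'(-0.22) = 9.56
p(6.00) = 120.00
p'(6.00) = 22.00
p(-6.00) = 0.00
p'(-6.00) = -2.00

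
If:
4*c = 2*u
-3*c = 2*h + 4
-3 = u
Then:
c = -3/2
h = 1/4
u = -3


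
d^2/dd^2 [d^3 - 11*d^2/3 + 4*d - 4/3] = 6*d - 22/3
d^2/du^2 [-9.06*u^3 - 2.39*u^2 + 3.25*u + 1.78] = -54.36*u - 4.78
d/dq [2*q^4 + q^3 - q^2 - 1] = q*(8*q^2 + 3*q - 2)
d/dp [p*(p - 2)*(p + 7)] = 3*p^2 + 10*p - 14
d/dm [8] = 0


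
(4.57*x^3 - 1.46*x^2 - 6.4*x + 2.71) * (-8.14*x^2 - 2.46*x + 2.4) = -37.1998*x^5 + 0.642200000000001*x^4 + 66.6556*x^3 - 9.8194*x^2 - 22.0266*x + 6.504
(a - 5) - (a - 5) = 0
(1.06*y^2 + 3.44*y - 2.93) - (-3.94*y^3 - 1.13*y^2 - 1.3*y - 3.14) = 3.94*y^3 + 2.19*y^2 + 4.74*y + 0.21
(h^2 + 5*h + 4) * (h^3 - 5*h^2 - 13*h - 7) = h^5 - 34*h^3 - 92*h^2 - 87*h - 28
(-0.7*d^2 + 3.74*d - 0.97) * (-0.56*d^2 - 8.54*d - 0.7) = 0.392*d^4 + 3.8836*d^3 - 30.9064*d^2 + 5.6658*d + 0.679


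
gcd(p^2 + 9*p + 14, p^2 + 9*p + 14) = p^2 + 9*p + 14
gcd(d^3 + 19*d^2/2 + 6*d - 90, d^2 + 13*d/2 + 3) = d + 6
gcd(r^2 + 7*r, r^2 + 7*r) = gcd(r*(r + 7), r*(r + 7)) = r^2 + 7*r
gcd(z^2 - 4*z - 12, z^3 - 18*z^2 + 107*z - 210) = z - 6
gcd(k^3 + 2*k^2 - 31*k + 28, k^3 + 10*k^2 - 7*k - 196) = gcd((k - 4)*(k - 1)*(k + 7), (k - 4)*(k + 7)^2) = k^2 + 3*k - 28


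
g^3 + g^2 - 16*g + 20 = (g - 2)^2*(g + 5)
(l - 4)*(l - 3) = l^2 - 7*l + 12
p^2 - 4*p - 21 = (p - 7)*(p + 3)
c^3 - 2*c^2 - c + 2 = (c - 2)*(c - 1)*(c + 1)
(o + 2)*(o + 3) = o^2 + 5*o + 6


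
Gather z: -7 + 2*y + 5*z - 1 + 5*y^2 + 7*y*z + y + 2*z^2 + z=5*y^2 + 3*y + 2*z^2 + z*(7*y + 6) - 8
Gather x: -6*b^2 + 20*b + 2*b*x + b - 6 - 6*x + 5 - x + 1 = -6*b^2 + 21*b + x*(2*b - 7)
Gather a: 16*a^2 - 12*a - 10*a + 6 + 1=16*a^2 - 22*a + 7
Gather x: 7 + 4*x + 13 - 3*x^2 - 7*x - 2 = -3*x^2 - 3*x + 18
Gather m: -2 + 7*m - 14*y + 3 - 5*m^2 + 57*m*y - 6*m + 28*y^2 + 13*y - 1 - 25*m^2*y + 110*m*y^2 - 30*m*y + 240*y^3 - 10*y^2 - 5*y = m^2*(-25*y - 5) + m*(110*y^2 + 27*y + 1) + 240*y^3 + 18*y^2 - 6*y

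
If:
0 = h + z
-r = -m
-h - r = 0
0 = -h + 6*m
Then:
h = 0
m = 0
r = 0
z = 0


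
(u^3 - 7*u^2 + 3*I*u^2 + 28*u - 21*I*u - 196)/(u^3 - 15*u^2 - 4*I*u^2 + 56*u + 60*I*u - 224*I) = (u + 7*I)/(u - 8)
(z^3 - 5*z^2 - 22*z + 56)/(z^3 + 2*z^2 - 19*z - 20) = (z^3 - 5*z^2 - 22*z + 56)/(z^3 + 2*z^2 - 19*z - 20)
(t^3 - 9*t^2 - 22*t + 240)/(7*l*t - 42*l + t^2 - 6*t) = (t^2 - 3*t - 40)/(7*l + t)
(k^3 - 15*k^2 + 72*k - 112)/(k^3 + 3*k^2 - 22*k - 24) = (k^2 - 11*k + 28)/(k^2 + 7*k + 6)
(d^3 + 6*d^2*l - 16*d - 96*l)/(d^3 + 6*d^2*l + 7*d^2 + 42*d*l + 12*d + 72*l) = (d - 4)/(d + 3)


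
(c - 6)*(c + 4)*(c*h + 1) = c^3*h - 2*c^2*h + c^2 - 24*c*h - 2*c - 24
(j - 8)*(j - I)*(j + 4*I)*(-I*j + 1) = -I*j^4 + 4*j^3 + 8*I*j^3 - 32*j^2 - I*j^2 + 4*j + 8*I*j - 32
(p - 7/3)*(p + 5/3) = p^2 - 2*p/3 - 35/9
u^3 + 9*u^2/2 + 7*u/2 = u*(u + 1)*(u + 7/2)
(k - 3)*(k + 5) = k^2 + 2*k - 15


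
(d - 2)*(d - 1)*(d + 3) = d^3 - 7*d + 6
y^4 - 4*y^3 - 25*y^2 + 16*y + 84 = (y - 7)*(y - 2)*(y + 2)*(y + 3)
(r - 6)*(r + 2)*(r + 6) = r^3 + 2*r^2 - 36*r - 72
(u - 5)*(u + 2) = u^2 - 3*u - 10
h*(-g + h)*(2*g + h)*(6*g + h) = -12*g^3*h + 4*g^2*h^2 + 7*g*h^3 + h^4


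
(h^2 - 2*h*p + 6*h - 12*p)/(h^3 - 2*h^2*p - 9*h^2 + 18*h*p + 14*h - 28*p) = (h + 6)/(h^2 - 9*h + 14)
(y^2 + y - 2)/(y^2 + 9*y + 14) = (y - 1)/(y + 7)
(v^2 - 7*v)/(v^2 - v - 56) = v*(7 - v)/(-v^2 + v + 56)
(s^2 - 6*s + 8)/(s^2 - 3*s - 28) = (-s^2 + 6*s - 8)/(-s^2 + 3*s + 28)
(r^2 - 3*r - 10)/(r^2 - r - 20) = (r + 2)/(r + 4)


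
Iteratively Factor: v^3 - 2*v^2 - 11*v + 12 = (v - 4)*(v^2 + 2*v - 3) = (v - 4)*(v - 1)*(v + 3)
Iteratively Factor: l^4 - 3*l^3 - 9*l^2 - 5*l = (l + 1)*(l^3 - 4*l^2 - 5*l) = (l + 1)^2*(l^2 - 5*l) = (l - 5)*(l + 1)^2*(l)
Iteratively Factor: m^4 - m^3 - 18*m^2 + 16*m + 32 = (m + 1)*(m^3 - 2*m^2 - 16*m + 32) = (m - 2)*(m + 1)*(m^2 - 16) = (m - 2)*(m + 1)*(m + 4)*(m - 4)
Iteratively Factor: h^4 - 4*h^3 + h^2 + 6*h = (h - 3)*(h^3 - h^2 - 2*h) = (h - 3)*(h + 1)*(h^2 - 2*h) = (h - 3)*(h - 2)*(h + 1)*(h)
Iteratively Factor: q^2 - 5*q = (q - 5)*(q)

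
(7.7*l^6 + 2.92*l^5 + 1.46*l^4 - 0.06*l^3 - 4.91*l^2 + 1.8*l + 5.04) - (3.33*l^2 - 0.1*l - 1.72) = 7.7*l^6 + 2.92*l^5 + 1.46*l^4 - 0.06*l^3 - 8.24*l^2 + 1.9*l + 6.76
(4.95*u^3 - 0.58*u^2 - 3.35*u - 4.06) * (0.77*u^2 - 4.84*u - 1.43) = 3.8115*u^5 - 24.4046*u^4 - 6.8508*u^3 + 13.9172*u^2 + 24.4409*u + 5.8058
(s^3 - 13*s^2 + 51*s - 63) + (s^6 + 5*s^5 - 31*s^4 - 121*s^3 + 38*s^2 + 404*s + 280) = s^6 + 5*s^5 - 31*s^4 - 120*s^3 + 25*s^2 + 455*s + 217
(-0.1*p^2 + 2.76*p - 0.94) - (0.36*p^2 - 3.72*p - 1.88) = -0.46*p^2 + 6.48*p + 0.94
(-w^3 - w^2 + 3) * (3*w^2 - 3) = -3*w^5 - 3*w^4 + 3*w^3 + 12*w^2 - 9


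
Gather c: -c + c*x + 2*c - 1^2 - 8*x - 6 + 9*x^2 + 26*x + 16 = c*(x + 1) + 9*x^2 + 18*x + 9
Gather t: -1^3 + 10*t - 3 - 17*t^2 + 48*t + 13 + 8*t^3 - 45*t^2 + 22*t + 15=8*t^3 - 62*t^2 + 80*t + 24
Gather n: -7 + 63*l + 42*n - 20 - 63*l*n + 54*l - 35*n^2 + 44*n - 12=117*l - 35*n^2 + n*(86 - 63*l) - 39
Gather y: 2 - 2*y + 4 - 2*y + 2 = 8 - 4*y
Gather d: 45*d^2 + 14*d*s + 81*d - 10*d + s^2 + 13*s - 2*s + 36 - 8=45*d^2 + d*(14*s + 71) + s^2 + 11*s + 28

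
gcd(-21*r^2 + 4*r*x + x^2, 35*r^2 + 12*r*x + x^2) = 7*r + x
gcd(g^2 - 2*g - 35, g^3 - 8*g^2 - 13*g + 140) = g - 7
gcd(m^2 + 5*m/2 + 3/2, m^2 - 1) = m + 1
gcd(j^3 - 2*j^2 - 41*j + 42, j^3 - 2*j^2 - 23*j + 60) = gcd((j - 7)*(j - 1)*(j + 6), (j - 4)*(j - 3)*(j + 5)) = 1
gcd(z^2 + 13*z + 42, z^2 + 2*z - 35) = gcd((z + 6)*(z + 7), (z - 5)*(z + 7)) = z + 7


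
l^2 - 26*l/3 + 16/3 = (l - 8)*(l - 2/3)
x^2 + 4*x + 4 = (x + 2)^2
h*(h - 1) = h^2 - h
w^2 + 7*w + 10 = (w + 2)*(w + 5)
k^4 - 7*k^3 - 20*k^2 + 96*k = k*(k - 8)*(k - 3)*(k + 4)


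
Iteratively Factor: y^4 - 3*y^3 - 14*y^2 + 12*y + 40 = (y - 2)*(y^3 - y^2 - 16*y - 20) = (y - 2)*(y + 2)*(y^2 - 3*y - 10) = (y - 2)*(y + 2)^2*(y - 5)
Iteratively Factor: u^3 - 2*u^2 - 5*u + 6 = (u + 2)*(u^2 - 4*u + 3) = (u - 1)*(u + 2)*(u - 3)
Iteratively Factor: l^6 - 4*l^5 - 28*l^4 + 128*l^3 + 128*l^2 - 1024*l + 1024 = (l + 4)*(l^5 - 8*l^4 + 4*l^3 + 112*l^2 - 320*l + 256) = (l - 2)*(l + 4)*(l^4 - 6*l^3 - 8*l^2 + 96*l - 128) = (l - 2)*(l + 4)^2*(l^3 - 10*l^2 + 32*l - 32) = (l - 4)*(l - 2)*(l + 4)^2*(l^2 - 6*l + 8) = (l - 4)^2*(l - 2)*(l + 4)^2*(l - 2)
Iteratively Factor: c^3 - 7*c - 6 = (c + 2)*(c^2 - 2*c - 3) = (c + 1)*(c + 2)*(c - 3)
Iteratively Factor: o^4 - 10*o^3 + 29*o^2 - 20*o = (o - 4)*(o^3 - 6*o^2 + 5*o) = (o - 4)*(o - 1)*(o^2 - 5*o) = o*(o - 4)*(o - 1)*(o - 5)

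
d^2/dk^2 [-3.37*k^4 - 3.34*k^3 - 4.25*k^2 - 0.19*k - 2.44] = -40.44*k^2 - 20.04*k - 8.5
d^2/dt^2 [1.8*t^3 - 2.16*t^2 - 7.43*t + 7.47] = 10.8*t - 4.32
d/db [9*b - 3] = 9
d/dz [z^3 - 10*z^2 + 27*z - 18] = 3*z^2 - 20*z + 27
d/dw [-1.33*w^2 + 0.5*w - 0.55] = 0.5 - 2.66*w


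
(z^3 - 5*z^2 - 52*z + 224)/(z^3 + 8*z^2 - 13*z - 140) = (z - 8)/(z + 5)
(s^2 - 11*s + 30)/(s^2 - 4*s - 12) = (s - 5)/(s + 2)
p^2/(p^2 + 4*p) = p/(p + 4)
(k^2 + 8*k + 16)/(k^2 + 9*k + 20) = (k + 4)/(k + 5)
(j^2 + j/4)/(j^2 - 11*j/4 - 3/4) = j/(j - 3)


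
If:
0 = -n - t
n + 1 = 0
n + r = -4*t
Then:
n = -1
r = -3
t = 1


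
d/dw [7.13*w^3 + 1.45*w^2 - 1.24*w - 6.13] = 21.39*w^2 + 2.9*w - 1.24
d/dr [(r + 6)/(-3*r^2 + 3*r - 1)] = (3*r^2 + 36*r - 19)/(9*r^4 - 18*r^3 + 15*r^2 - 6*r + 1)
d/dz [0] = 0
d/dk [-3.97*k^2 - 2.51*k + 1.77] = -7.94*k - 2.51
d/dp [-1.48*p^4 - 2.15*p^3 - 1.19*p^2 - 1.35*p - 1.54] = -5.92*p^3 - 6.45*p^2 - 2.38*p - 1.35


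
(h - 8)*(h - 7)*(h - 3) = h^3 - 18*h^2 + 101*h - 168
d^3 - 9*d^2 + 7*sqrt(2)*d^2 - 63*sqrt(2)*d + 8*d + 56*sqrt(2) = (d - 8)*(d - 1)*(d + 7*sqrt(2))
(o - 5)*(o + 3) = o^2 - 2*o - 15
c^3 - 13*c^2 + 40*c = c*(c - 8)*(c - 5)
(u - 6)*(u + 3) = u^2 - 3*u - 18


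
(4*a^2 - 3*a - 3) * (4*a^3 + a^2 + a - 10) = 16*a^5 - 8*a^4 - 11*a^3 - 46*a^2 + 27*a + 30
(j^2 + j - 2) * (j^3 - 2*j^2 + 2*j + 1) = j^5 - j^4 - 2*j^3 + 7*j^2 - 3*j - 2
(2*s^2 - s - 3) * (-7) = -14*s^2 + 7*s + 21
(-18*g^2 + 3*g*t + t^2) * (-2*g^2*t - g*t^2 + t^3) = 36*g^4*t + 12*g^3*t^2 - 23*g^2*t^3 + 2*g*t^4 + t^5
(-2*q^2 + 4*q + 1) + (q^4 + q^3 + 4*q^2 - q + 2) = q^4 + q^3 + 2*q^2 + 3*q + 3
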